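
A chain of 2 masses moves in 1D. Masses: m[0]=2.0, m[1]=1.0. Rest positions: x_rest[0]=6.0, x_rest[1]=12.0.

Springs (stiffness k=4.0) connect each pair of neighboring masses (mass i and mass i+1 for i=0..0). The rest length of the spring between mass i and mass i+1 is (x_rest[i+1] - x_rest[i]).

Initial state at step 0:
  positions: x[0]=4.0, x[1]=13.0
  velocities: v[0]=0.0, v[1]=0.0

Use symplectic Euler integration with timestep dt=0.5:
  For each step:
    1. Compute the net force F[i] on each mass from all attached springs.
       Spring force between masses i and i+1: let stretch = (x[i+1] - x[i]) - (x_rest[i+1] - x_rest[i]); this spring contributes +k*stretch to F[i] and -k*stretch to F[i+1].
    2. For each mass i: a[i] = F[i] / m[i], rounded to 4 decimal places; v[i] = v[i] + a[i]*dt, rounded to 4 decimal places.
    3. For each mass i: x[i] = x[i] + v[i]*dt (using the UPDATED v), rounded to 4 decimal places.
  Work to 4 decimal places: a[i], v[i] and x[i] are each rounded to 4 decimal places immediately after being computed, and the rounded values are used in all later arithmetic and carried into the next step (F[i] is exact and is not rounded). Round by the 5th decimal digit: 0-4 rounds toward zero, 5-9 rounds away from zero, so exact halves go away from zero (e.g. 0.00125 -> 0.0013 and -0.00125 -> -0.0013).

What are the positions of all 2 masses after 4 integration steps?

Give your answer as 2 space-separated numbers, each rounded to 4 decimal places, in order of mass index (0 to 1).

Step 0: x=[4.0000 13.0000] v=[0.0000 0.0000]
Step 1: x=[5.5000 10.0000] v=[3.0000 -6.0000]
Step 2: x=[6.2500 8.5000] v=[1.5000 -3.0000]
Step 3: x=[5.1250 10.7500] v=[-2.2500 4.5000]
Step 4: x=[3.8125 13.3750] v=[-2.6250 5.2500]

Answer: 3.8125 13.3750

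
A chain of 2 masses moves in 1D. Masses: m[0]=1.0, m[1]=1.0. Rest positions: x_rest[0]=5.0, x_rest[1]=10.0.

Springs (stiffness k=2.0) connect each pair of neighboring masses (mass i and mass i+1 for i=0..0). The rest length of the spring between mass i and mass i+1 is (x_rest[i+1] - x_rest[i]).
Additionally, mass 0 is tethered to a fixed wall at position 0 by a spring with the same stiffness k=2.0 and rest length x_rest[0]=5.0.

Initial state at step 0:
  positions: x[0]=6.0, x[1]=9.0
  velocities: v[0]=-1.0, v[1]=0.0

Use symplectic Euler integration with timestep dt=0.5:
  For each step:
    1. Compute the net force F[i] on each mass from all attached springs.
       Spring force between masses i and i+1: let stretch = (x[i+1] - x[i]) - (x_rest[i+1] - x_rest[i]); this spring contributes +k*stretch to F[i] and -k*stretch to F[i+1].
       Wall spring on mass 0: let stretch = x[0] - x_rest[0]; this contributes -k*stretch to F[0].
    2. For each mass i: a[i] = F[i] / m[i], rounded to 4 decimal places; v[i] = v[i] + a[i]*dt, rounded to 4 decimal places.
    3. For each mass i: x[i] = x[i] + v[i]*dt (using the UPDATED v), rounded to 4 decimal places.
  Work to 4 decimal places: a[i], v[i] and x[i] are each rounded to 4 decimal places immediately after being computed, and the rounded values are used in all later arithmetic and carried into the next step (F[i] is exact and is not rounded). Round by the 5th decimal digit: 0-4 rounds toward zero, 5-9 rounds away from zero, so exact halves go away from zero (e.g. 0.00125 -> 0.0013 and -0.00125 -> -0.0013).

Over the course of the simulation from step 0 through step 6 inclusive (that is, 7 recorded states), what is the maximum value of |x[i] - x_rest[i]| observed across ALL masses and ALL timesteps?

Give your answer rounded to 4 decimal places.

Step 0: x=[6.0000 9.0000] v=[-1.0000 0.0000]
Step 1: x=[4.0000 10.0000] v=[-4.0000 2.0000]
Step 2: x=[3.0000 10.5000] v=[-2.0000 1.0000]
Step 3: x=[4.2500 9.7500] v=[2.5000 -1.5000]
Step 4: x=[6.1250 8.7500] v=[3.7500 -2.0000]
Step 5: x=[6.2500 8.9375] v=[0.2500 0.3750]
Step 6: x=[4.5938 10.2813] v=[-3.3125 2.6875]
Max displacement = 2.0000

Answer: 2.0000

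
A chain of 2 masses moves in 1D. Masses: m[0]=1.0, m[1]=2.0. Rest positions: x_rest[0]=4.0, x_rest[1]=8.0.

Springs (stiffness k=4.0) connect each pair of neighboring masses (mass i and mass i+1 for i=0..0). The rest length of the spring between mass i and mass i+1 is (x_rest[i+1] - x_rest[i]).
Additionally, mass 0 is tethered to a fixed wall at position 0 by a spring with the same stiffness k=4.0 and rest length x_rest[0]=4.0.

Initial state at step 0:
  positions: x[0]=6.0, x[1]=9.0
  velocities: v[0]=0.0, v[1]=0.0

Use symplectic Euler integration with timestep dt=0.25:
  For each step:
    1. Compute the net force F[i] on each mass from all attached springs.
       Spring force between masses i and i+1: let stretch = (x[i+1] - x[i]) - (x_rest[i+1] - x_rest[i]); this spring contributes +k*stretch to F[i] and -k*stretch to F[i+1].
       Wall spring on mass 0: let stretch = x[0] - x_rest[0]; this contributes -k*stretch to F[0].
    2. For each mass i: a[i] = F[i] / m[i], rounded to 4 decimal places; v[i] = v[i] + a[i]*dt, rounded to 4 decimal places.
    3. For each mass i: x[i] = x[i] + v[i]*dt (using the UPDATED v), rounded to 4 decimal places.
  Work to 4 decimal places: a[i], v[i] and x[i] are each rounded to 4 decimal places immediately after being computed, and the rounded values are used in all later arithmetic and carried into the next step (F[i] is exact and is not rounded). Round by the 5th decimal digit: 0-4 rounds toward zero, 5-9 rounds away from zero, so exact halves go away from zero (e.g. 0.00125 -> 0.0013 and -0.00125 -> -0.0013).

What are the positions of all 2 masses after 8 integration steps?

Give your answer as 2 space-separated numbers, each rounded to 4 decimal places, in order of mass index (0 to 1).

Answer: 4.9690 7.0815

Derivation:
Step 0: x=[6.0000 9.0000] v=[0.0000 0.0000]
Step 1: x=[5.2500 9.1250] v=[-3.0000 0.5000]
Step 2: x=[4.1563 9.2656] v=[-4.3750 0.5625]
Step 3: x=[3.3008 9.2676] v=[-3.4220 0.0079]
Step 4: x=[3.1118 9.0237] v=[-0.7560 -0.9755]
Step 5: x=[3.6228 8.5408] v=[2.0441 -1.9315]
Step 6: x=[4.4576 7.9432] v=[3.3393 -2.3905]
Step 7: x=[5.0494 7.4099] v=[2.3673 -2.1333]
Step 8: x=[4.9690 7.0815] v=[-0.3216 -1.3136]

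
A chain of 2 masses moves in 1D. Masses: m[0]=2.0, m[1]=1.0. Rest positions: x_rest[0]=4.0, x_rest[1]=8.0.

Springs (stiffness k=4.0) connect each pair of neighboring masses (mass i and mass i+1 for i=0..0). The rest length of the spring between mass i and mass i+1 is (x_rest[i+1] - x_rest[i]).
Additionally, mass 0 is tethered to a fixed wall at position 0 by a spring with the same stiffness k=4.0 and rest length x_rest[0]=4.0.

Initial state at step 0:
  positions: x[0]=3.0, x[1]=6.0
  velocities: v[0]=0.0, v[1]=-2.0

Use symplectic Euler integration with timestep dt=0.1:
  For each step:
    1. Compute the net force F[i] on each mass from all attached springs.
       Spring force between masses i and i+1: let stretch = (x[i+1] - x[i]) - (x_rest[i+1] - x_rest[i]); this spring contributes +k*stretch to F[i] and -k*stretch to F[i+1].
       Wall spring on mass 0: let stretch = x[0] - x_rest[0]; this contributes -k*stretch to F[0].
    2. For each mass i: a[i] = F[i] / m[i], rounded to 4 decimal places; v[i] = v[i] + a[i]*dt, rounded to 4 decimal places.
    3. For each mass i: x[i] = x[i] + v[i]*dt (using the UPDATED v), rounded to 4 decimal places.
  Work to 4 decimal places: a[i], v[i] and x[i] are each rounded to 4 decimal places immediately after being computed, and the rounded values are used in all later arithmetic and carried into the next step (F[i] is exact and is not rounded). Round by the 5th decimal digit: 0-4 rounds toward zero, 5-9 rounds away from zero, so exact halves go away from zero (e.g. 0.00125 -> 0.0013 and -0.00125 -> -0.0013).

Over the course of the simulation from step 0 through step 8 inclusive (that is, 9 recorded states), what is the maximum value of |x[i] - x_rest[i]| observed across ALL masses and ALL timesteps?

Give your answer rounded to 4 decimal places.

Step 0: x=[3.0000 6.0000] v=[0.0000 -2.0000]
Step 1: x=[3.0000 5.8400] v=[0.0000 -1.6000]
Step 2: x=[2.9968 5.7264] v=[-0.0320 -1.1360]
Step 3: x=[2.9883 5.6636] v=[-0.0854 -0.6278]
Step 4: x=[2.9735 5.6538] v=[-0.1480 -0.0979]
Step 5: x=[2.9528 5.6968] v=[-0.2066 0.4300]
Step 6: x=[2.9280 5.7900] v=[-0.2484 0.9324]
Step 7: x=[2.9018 5.9288] v=[-0.2616 1.3876]
Step 8: x=[2.8781 6.1065] v=[-0.2366 1.7768]
Max displacement = 2.3462

Answer: 2.3462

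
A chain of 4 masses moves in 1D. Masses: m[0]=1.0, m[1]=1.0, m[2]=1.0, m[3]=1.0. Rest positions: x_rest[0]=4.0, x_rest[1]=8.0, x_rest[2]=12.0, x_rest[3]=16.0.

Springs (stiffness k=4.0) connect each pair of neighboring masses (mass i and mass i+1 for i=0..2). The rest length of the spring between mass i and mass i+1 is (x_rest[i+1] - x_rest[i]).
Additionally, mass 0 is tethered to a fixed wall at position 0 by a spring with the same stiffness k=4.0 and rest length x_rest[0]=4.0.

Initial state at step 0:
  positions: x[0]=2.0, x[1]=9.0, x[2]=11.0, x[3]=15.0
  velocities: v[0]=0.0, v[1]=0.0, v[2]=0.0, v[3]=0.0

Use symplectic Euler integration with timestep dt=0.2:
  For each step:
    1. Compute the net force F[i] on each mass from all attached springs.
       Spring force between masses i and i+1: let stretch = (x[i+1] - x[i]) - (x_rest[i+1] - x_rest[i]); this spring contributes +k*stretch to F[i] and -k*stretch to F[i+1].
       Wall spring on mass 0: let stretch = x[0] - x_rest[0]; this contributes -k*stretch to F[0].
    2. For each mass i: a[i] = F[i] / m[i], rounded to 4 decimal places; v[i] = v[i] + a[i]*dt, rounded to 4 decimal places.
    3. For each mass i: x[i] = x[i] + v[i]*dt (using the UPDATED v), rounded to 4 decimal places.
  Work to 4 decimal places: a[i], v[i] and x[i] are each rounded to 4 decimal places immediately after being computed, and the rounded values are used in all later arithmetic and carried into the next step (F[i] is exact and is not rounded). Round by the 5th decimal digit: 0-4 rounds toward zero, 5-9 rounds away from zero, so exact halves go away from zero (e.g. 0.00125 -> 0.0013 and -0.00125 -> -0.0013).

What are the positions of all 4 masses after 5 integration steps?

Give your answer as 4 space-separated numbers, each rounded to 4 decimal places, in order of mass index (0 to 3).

Answer: 5.1067 6.6869 11.1920 15.7935

Derivation:
Step 0: x=[2.0000 9.0000 11.0000 15.0000] v=[0.0000 0.0000 0.0000 0.0000]
Step 1: x=[2.8000 8.2000 11.3200 15.0000] v=[4.0000 -4.0000 1.6000 0.0000]
Step 2: x=[4.0160 7.0352 11.7296 15.0512] v=[6.0800 -5.8240 2.0480 0.2560]
Step 3: x=[5.0725 6.1384 11.9196 15.2109] v=[5.2826 -4.4838 0.9498 0.7987]
Step 4: x=[5.4880 5.9961 11.7112 15.4840] v=[2.0773 -0.7116 -1.0421 1.3657]
Step 5: x=[5.1067 6.6869 11.1920 15.7935] v=[-1.9066 3.4540 -2.5959 1.5475]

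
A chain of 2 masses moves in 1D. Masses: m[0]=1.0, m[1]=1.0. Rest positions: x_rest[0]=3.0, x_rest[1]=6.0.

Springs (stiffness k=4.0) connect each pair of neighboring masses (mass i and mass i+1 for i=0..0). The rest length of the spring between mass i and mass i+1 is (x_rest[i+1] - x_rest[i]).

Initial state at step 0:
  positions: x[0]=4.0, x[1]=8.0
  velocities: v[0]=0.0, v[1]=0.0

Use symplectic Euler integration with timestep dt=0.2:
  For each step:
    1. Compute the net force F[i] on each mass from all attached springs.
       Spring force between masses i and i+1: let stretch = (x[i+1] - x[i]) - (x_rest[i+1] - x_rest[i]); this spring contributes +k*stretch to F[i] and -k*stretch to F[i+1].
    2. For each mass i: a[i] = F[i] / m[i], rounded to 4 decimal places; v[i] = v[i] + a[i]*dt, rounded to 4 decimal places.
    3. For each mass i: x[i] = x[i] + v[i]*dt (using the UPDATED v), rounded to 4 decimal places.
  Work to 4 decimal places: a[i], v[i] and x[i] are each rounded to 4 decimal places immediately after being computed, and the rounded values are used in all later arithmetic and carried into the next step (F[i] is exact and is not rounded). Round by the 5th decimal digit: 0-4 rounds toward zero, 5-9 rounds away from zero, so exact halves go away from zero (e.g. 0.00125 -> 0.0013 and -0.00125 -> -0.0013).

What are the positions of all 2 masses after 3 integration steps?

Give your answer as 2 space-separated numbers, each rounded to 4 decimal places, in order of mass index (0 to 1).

Answer: 4.7204 7.2796

Derivation:
Step 0: x=[4.0000 8.0000] v=[0.0000 0.0000]
Step 1: x=[4.1600 7.8400] v=[0.8000 -0.8000]
Step 2: x=[4.4288 7.5712] v=[1.3440 -1.3440]
Step 3: x=[4.7204 7.2796] v=[1.4579 -1.4579]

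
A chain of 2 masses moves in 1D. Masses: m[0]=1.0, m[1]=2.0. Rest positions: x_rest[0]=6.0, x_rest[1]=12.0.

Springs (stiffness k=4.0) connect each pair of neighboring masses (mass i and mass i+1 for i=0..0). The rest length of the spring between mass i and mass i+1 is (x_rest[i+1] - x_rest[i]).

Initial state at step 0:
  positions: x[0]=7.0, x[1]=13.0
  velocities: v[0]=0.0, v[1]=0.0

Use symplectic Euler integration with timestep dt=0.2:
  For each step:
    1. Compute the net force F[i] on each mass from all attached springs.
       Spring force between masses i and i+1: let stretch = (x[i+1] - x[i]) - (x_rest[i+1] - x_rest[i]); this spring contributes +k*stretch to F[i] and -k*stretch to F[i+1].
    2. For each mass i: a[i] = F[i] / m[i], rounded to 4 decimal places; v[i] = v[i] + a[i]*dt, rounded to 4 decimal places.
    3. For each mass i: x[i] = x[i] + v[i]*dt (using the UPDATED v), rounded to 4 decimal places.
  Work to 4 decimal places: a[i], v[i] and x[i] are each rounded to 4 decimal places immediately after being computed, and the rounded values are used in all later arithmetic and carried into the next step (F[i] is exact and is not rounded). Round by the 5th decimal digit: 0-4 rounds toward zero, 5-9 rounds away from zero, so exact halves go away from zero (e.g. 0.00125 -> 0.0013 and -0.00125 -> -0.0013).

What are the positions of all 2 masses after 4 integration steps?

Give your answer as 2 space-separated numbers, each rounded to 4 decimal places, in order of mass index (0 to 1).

Answer: 7.0000 13.0000

Derivation:
Step 0: x=[7.0000 13.0000] v=[0.0000 0.0000]
Step 1: x=[7.0000 13.0000] v=[0.0000 0.0000]
Step 2: x=[7.0000 13.0000] v=[0.0000 0.0000]
Step 3: x=[7.0000 13.0000] v=[0.0000 0.0000]
Step 4: x=[7.0000 13.0000] v=[0.0000 0.0000]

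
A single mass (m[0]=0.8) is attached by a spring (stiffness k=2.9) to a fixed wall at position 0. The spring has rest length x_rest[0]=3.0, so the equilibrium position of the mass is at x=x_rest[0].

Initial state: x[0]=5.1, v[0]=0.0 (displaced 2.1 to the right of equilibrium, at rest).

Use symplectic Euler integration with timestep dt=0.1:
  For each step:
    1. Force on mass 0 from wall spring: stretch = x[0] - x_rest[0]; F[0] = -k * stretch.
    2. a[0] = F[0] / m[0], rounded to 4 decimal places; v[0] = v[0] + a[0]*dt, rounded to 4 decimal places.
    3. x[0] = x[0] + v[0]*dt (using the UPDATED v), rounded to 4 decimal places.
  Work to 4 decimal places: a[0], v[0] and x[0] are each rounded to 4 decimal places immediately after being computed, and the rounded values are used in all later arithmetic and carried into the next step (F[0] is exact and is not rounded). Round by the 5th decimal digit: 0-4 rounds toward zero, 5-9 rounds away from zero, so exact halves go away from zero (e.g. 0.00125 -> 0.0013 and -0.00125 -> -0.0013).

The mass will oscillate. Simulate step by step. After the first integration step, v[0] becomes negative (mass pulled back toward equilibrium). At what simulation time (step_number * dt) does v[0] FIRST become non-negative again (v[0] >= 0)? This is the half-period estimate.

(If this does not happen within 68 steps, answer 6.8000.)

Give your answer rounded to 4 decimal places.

Step 0: x=[5.1000] v=[0.0000]
Step 1: x=[5.0239] v=[-0.7613]
Step 2: x=[4.8744] v=[-1.4950]
Step 3: x=[4.6570] v=[-2.1745]
Step 4: x=[4.3795] v=[-2.7752]
Step 5: x=[4.0520] v=[-3.2753]
Step 6: x=[3.6863] v=[-3.6567]
Step 7: x=[3.2958] v=[-3.9055]
Step 8: x=[2.8945] v=[-4.0127]
Step 9: x=[2.4971] v=[-3.9745]
Step 10: x=[2.1179] v=[-3.7922]
Step 11: x=[1.7707] v=[-3.4724]
Step 12: x=[1.4680] v=[-3.0268]
Step 13: x=[1.2209] v=[-2.4715]
Step 14: x=[1.0382] v=[-1.8266]
Step 15: x=[0.9267] v=[-1.1155]
Step 16: x=[0.8903] v=[-0.3639]
Step 17: x=[0.9304] v=[0.4009]
First v>=0 after going negative at step 17, time=1.7000

Answer: 1.7000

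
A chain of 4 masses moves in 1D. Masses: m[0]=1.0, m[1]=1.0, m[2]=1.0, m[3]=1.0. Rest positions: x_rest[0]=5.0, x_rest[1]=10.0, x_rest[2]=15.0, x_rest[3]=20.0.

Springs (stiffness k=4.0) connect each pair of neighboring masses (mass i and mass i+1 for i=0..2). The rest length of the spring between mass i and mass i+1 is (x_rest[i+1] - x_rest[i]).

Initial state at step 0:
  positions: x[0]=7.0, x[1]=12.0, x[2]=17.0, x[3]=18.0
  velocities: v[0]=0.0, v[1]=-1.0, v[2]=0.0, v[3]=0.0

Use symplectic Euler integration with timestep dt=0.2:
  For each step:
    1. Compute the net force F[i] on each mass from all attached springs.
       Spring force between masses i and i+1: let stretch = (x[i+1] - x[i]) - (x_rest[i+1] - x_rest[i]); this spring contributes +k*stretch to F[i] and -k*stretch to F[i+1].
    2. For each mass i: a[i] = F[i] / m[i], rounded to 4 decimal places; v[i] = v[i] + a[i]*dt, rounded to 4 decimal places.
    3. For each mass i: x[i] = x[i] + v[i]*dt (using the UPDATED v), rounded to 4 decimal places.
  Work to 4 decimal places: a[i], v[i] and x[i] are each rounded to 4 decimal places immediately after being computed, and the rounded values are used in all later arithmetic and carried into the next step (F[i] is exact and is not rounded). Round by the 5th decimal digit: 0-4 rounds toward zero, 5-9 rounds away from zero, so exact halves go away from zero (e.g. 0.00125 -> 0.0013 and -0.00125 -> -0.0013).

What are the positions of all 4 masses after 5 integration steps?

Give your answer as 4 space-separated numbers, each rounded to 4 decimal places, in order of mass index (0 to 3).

Answer: 6.2992 10.0203 14.3449 22.3357

Derivation:
Step 0: x=[7.0000 12.0000 17.0000 18.0000] v=[0.0000 -1.0000 0.0000 0.0000]
Step 1: x=[7.0000 11.8000 16.3600 18.6400] v=[0.0000 -1.0000 -3.2000 3.2000]
Step 2: x=[6.9680 11.5616 15.3552 19.7152] v=[-0.1600 -1.1920 -5.0240 5.3760]
Step 3: x=[6.8710 11.1952 14.4410 20.8928] v=[-0.4851 -1.8320 -4.5709 5.8880]
Step 4: x=[6.6659 10.6563 14.0398 21.8381] v=[-1.0257 -2.6947 -2.0061 4.7266]
Step 5: x=[6.2992 10.0203 14.3449 22.3357] v=[-1.8334 -3.1802 1.5257 2.4880]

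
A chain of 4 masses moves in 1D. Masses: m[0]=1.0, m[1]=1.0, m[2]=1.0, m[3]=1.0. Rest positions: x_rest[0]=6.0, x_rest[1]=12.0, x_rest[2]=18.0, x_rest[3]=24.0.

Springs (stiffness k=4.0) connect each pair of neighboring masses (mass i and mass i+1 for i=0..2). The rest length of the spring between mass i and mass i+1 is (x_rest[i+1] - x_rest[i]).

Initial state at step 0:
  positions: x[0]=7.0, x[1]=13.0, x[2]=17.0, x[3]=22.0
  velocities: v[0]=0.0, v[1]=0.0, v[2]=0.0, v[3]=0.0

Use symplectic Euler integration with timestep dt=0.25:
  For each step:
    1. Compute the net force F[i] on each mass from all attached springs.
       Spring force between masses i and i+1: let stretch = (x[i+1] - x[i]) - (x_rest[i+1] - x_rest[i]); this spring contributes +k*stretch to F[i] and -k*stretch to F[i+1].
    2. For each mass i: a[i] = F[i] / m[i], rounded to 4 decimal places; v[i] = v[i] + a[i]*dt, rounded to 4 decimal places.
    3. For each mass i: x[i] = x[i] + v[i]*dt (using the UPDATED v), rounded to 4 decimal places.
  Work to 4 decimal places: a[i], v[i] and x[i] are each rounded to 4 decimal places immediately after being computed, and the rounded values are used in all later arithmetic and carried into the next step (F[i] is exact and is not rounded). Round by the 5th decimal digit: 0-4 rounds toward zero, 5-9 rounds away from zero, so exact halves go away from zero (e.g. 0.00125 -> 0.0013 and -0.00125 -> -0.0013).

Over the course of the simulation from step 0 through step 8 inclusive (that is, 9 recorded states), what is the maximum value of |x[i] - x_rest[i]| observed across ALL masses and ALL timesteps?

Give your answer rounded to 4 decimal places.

Step 0: x=[7.0000 13.0000 17.0000 22.0000] v=[0.0000 0.0000 0.0000 0.0000]
Step 1: x=[7.0000 12.5000 17.2500 22.2500] v=[0.0000 -2.0000 1.0000 1.0000]
Step 2: x=[6.8750 11.8125 17.5625 22.7500] v=[-0.5000 -2.7500 1.2500 2.0000]
Step 3: x=[6.4844 11.3281 17.7344 23.4531] v=[-1.5625 -1.9375 0.6875 2.8125]
Step 4: x=[5.8047 11.2344 17.7344 24.2266] v=[-2.7188 -0.3749 -0.0001 3.0938]
Step 5: x=[4.9824 11.4083 17.7324 24.8770] v=[-3.2891 0.6954 -0.0079 2.6016]
Step 6: x=[4.2666 11.5567 17.9356 25.2413] v=[-2.8632 0.5936 0.8126 1.4570]
Step 7: x=[3.8733 11.4773 18.3705 25.2791] v=[-1.5731 -0.3176 1.7394 0.1513]
Step 8: x=[3.8810 11.2202 18.8092 25.0898] v=[0.0309 -1.0284 1.7548 -0.7573]
Max displacement = 2.1267

Answer: 2.1267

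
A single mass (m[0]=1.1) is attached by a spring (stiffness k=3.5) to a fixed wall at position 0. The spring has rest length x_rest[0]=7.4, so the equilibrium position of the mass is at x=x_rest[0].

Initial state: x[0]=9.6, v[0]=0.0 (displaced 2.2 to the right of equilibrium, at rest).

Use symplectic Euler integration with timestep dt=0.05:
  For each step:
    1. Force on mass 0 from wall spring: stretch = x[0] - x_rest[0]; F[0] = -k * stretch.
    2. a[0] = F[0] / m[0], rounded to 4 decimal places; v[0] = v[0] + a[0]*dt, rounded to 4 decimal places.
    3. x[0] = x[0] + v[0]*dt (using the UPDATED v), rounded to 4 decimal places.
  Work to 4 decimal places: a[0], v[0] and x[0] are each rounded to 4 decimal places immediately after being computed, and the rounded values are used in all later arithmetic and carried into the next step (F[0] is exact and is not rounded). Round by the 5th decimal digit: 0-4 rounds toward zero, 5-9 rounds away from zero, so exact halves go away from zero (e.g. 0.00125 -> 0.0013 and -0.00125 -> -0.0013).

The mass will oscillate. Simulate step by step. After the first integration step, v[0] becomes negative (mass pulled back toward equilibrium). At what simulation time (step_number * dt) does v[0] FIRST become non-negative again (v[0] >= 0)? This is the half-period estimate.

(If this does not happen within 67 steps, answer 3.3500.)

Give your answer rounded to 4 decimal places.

Answer: 1.8000

Derivation:
Step 0: x=[9.6000] v=[0.0000]
Step 1: x=[9.5825] v=[-0.3500]
Step 2: x=[9.5476] v=[-0.6972]
Step 3: x=[9.4957] v=[-1.0389]
Step 4: x=[9.4271] v=[-1.3723]
Step 5: x=[9.3424] v=[-1.6948]
Step 6: x=[9.2422] v=[-2.0038]
Step 7: x=[9.1274] v=[-2.2969]
Step 8: x=[8.9988] v=[-2.5717]
Step 9: x=[8.8575] v=[-2.8261]
Step 10: x=[8.7046] v=[-3.0580]
Step 11: x=[8.5413] v=[-3.2656]
Step 12: x=[8.3689] v=[-3.4472]
Step 13: x=[8.1888] v=[-3.6013]
Step 14: x=[8.0025] v=[-3.7268]
Step 15: x=[7.8114] v=[-3.8227]
Step 16: x=[7.6170] v=[-3.8882]
Step 17: x=[7.4209] v=[-3.9227]
Step 18: x=[7.2246] v=[-3.9260]
Step 19: x=[7.0297] v=[-3.8981]
Step 20: x=[6.8377] v=[-3.8392]
Step 21: x=[6.6502] v=[-3.7497]
Step 22: x=[6.4687] v=[-3.6304]
Step 23: x=[6.2946] v=[-3.4822]
Step 24: x=[6.1293] v=[-3.3063]
Step 25: x=[5.9741] v=[-3.1041]
Step 26: x=[5.8302] v=[-2.8773]
Step 27: x=[5.6988] v=[-2.6276]
Step 28: x=[5.5810] v=[-2.3570]
Step 29: x=[5.4776] v=[-2.0676]
Step 30: x=[5.3895] v=[-1.7618]
Step 31: x=[5.3174] v=[-1.4420]
Step 32: x=[5.2619] v=[-1.1107]
Step 33: x=[5.2234] v=[-0.7706]
Step 34: x=[5.2022] v=[-0.4243]
Step 35: x=[5.1985] v=[-0.0747]
Step 36: x=[5.2123] v=[0.2755]
First v>=0 after going negative at step 36, time=1.8000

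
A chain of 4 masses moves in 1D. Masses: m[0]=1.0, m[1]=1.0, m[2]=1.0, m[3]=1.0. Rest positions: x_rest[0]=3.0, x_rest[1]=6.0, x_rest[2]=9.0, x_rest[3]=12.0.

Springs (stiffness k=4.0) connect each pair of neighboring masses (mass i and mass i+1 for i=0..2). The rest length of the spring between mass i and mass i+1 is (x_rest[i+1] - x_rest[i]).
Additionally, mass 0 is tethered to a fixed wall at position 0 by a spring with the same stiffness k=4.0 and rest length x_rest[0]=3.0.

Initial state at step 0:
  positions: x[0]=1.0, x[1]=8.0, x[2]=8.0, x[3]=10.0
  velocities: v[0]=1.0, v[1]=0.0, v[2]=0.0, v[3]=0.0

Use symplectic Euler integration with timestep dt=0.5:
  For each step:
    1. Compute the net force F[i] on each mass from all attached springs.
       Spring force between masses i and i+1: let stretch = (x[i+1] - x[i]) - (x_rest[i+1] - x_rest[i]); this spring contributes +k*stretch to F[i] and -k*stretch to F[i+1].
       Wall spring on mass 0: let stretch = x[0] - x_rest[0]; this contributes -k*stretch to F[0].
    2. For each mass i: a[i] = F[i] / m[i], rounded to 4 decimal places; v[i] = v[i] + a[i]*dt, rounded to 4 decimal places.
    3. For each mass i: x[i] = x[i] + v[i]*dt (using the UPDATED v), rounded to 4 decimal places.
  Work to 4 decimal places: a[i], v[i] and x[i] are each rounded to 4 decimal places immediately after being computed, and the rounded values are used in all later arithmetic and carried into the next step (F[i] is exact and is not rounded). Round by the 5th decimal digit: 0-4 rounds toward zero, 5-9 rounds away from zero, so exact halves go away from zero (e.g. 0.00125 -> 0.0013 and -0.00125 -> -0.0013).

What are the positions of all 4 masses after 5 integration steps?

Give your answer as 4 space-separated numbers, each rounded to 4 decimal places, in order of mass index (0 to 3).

Answer: 4.0000 9.0000 5.0000 14.5000

Derivation:
Step 0: x=[1.0000 8.0000 8.0000 10.0000] v=[1.0000 0.0000 0.0000 0.0000]
Step 1: x=[7.5000 1.0000 10.0000 11.0000] v=[13.0000 -14.0000 4.0000 2.0000]
Step 2: x=[0.0000 9.5000 4.0000 14.0000] v=[-15.0000 17.0000 -12.0000 6.0000]
Step 3: x=[2.0000 3.0000 13.5000 10.0000] v=[4.0000 -13.0000 19.0000 -8.0000]
Step 4: x=[3.0000 6.0000 9.0000 12.5000] v=[2.0000 6.0000 -9.0000 5.0000]
Step 5: x=[4.0000 9.0000 5.0000 14.5000] v=[2.0000 6.0000 -8.0000 4.0000]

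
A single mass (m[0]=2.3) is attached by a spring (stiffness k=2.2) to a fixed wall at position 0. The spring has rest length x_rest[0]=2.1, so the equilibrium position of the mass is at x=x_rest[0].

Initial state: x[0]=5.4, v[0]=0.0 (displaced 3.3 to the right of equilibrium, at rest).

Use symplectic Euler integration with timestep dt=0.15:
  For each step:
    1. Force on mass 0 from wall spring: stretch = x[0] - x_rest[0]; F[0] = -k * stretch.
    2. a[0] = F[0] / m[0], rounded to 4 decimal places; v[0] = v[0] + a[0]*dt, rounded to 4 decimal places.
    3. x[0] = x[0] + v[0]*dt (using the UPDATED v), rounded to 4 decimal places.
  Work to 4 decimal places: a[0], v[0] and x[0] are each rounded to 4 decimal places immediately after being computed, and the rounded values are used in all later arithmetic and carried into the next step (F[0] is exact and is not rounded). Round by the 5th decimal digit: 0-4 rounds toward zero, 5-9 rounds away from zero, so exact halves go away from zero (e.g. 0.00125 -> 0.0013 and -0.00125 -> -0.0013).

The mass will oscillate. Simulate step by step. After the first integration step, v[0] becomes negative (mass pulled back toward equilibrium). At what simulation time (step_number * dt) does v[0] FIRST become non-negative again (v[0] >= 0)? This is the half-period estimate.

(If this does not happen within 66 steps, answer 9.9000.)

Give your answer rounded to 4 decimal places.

Answer: 3.3000

Derivation:
Step 0: x=[5.4000] v=[0.0000]
Step 1: x=[5.3290] v=[-0.4735]
Step 2: x=[5.1885] v=[-0.9368]
Step 3: x=[4.9815] v=[-1.3799]
Step 4: x=[4.7125] v=[-1.7933]
Step 5: x=[4.3873] v=[-2.1681]
Step 6: x=[4.0129] v=[-2.4963]
Step 7: x=[3.5973] v=[-2.7708]
Step 8: x=[3.1495] v=[-2.9856]
Step 9: x=[2.6791] v=[-3.1362]
Step 10: x=[2.1962] v=[-3.2193]
Step 11: x=[1.7112] v=[-3.2331]
Step 12: x=[1.2346] v=[-3.1773]
Step 13: x=[0.7766] v=[-3.0531]
Step 14: x=[0.3471] v=[-2.8632]
Step 15: x=[-0.0447] v=[-2.6117]
Step 16: x=[-0.3903] v=[-2.3040]
Step 17: x=[-0.6823] v=[-1.9467]
Step 18: x=[-0.9144] v=[-1.5475]
Step 19: x=[-1.0817] v=[-1.1150]
Step 20: x=[-1.1805] v=[-0.6585]
Step 21: x=[-1.2087] v=[-0.1878]
Step 22: x=[-1.1657] v=[0.2869]
First v>=0 after going negative at step 22, time=3.3000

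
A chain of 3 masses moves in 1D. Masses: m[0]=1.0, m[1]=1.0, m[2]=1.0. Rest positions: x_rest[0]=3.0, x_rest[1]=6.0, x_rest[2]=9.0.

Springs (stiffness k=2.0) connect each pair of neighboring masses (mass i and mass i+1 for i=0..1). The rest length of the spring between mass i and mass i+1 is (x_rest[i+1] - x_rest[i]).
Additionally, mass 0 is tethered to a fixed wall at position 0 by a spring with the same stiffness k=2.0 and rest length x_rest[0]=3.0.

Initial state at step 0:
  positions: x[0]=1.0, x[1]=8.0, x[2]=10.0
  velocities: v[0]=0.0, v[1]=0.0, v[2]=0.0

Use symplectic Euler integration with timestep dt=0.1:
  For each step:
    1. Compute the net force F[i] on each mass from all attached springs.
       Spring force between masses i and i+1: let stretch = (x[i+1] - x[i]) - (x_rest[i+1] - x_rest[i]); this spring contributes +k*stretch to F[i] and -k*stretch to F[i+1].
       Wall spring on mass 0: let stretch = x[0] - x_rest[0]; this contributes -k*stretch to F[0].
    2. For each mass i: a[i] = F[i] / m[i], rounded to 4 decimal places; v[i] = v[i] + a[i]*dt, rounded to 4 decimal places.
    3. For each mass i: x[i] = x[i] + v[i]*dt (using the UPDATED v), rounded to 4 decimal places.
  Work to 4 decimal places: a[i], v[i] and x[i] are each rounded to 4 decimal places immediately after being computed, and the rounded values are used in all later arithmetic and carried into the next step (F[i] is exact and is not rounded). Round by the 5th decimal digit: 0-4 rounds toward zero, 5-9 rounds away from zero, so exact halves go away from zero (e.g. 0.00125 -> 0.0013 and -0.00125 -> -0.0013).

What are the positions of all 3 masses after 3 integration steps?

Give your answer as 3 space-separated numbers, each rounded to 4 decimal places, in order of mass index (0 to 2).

Answer: 1.6864 7.4335 10.1082

Derivation:
Step 0: x=[1.0000 8.0000 10.0000] v=[0.0000 0.0000 0.0000]
Step 1: x=[1.1200 7.9000 10.0200] v=[1.2000 -1.0000 0.2000]
Step 2: x=[1.3532 7.7068 10.0576] v=[2.3320 -1.9320 0.3760]
Step 3: x=[1.6864 7.4335 10.1082] v=[3.3321 -2.7326 0.5058]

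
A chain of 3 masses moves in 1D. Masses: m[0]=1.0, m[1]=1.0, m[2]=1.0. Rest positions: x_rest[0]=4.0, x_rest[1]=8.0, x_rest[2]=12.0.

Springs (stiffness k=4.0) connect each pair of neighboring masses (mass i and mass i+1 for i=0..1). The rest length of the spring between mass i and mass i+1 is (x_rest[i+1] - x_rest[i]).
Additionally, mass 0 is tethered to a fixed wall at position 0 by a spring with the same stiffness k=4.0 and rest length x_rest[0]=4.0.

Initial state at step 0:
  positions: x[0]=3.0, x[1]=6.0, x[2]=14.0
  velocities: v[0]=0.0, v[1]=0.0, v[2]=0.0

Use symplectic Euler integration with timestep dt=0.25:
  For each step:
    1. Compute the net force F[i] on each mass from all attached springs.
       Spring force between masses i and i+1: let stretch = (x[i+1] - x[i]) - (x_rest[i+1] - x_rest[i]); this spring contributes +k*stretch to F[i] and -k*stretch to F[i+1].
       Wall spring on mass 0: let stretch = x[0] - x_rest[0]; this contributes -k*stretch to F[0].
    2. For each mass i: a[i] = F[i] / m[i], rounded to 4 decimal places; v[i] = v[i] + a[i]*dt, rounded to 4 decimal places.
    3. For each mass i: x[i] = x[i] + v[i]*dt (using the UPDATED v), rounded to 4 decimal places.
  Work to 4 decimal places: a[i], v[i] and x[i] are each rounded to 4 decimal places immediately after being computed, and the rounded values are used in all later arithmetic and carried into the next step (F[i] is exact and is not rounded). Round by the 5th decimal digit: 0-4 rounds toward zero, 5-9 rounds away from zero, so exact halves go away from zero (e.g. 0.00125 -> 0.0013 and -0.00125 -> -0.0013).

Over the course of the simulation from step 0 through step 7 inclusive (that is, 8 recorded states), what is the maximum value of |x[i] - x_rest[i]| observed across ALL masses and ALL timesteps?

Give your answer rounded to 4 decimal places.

Step 0: x=[3.0000 6.0000 14.0000] v=[0.0000 0.0000 0.0000]
Step 1: x=[3.0000 7.2500 13.0000] v=[0.0000 5.0000 -4.0000]
Step 2: x=[3.3125 8.8750 11.5625] v=[1.2500 6.5000 -5.7500]
Step 3: x=[4.1875 9.7813 10.4531] v=[3.5000 3.6250 -4.4375]
Step 4: x=[5.4141 9.4571 10.1758] v=[4.9063 -1.2970 -1.1093]
Step 5: x=[6.2979 8.3018 10.7188] v=[3.5352 -4.6213 2.1720]
Step 6: x=[6.1082 7.2498 11.6576] v=[-0.7588 -4.2082 3.7550]
Step 7: x=[4.6769 7.0143 12.4944] v=[-5.7254 -0.9420 3.3472]
Max displacement = 2.2979

Answer: 2.2979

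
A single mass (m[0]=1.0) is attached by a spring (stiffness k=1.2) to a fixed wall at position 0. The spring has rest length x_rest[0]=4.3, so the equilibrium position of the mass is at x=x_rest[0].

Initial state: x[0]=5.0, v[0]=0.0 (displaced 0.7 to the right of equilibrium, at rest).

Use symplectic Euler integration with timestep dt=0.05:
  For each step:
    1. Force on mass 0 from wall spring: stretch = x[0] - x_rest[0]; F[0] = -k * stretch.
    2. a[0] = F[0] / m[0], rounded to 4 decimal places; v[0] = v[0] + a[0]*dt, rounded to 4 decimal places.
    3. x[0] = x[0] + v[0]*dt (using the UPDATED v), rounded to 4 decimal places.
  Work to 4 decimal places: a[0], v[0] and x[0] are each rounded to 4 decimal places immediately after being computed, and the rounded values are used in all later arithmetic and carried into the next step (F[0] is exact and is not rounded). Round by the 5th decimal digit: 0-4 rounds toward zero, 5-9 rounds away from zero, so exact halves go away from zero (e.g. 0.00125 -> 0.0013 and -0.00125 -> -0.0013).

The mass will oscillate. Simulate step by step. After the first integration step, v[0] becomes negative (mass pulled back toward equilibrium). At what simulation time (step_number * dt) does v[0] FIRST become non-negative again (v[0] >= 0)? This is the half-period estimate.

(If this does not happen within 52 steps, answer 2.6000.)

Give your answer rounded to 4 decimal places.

Answer: 2.6000

Derivation:
Step 0: x=[5.0000] v=[0.0000]
Step 1: x=[4.9979] v=[-0.0420]
Step 2: x=[4.9937] v=[-0.0839]
Step 3: x=[4.9874] v=[-0.1255]
Step 4: x=[4.9791] v=[-0.1667]
Step 5: x=[4.9687] v=[-0.2074]
Step 6: x=[4.9563] v=[-0.2475]
Step 7: x=[4.9420] v=[-0.2869]
Step 8: x=[4.9257] v=[-0.3254]
Step 9: x=[4.9076] v=[-0.3629]
Step 10: x=[4.8876] v=[-0.3994]
Step 11: x=[4.8659] v=[-0.4347]
Step 12: x=[4.8425] v=[-0.4687]
Step 13: x=[4.8174] v=[-0.5013]
Step 14: x=[4.7908] v=[-0.5323]
Step 15: x=[4.7627] v=[-0.5618]
Step 16: x=[4.7332] v=[-0.5896]
Step 17: x=[4.7024] v=[-0.6156]
Step 18: x=[4.6704] v=[-0.6397]
Step 19: x=[4.6373] v=[-0.6619]
Step 20: x=[4.6032] v=[-0.6821]
Step 21: x=[4.5682] v=[-0.7003]
Step 22: x=[4.5324] v=[-0.7164]
Step 23: x=[4.4959] v=[-0.7303]
Step 24: x=[4.4588] v=[-0.7421]
Step 25: x=[4.4212] v=[-0.7516]
Step 26: x=[4.3833] v=[-0.7589]
Step 27: x=[4.3451] v=[-0.7639]
Step 28: x=[4.3068] v=[-0.7666]
Step 29: x=[4.2685] v=[-0.7670]
Step 30: x=[4.2302] v=[-0.7651]
Step 31: x=[4.1922] v=[-0.7609]
Step 32: x=[4.1545] v=[-0.7544]
Step 33: x=[4.1172] v=[-0.7457]
Step 34: x=[4.0805] v=[-0.7347]
Step 35: x=[4.0444] v=[-0.7215]
Step 36: x=[4.0091] v=[-0.7062]
Step 37: x=[3.9747] v=[-0.6887]
Step 38: x=[3.9412] v=[-0.6692]
Step 39: x=[3.9088] v=[-0.6477]
Step 40: x=[3.8776] v=[-0.6242]
Step 41: x=[3.8477] v=[-0.5989]
Step 42: x=[3.8191] v=[-0.5718]
Step 43: x=[3.7920] v=[-0.5429]
Step 44: x=[3.7664] v=[-0.5124]
Step 45: x=[3.7424] v=[-0.4804]
Step 46: x=[3.7201] v=[-0.4469]
Step 47: x=[3.6995] v=[-0.4121]
Step 48: x=[3.6807] v=[-0.3761]
Step 49: x=[3.6638] v=[-0.3389]
Step 50: x=[3.6488] v=[-0.3007]
Step 51: x=[3.6357] v=[-0.2616]
Step 52: x=[3.6246] v=[-0.2217]
v[0] did not become non-negative within 52 steps; using fallback time=2.6000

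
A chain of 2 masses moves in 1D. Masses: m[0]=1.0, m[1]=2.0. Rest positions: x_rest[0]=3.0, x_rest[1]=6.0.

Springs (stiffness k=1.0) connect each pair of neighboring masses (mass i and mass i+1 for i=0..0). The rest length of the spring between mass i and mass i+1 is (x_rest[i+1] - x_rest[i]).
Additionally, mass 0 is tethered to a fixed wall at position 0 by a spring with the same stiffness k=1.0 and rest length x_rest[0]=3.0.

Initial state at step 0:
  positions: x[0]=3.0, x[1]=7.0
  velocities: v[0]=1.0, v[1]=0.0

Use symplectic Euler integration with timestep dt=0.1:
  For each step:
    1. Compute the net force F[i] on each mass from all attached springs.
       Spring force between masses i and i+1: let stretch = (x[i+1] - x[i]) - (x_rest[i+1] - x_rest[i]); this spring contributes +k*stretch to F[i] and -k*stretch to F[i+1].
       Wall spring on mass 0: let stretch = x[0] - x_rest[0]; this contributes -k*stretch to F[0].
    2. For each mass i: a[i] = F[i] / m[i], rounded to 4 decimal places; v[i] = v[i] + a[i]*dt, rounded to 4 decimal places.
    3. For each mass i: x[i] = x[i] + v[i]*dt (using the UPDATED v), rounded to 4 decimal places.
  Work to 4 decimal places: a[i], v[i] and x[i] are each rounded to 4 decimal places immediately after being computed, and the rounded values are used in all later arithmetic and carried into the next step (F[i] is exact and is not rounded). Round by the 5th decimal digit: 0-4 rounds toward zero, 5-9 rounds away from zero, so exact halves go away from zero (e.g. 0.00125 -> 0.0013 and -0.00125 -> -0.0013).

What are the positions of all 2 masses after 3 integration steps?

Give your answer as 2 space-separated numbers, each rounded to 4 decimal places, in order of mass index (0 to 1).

Answer: 3.3509 6.9724

Derivation:
Step 0: x=[3.0000 7.0000] v=[1.0000 0.0000]
Step 1: x=[3.1100 6.9950] v=[1.1000 -0.0500]
Step 2: x=[3.2278 6.9856] v=[1.1775 -0.0943]
Step 3: x=[3.3509 6.9724] v=[1.2305 -0.1322]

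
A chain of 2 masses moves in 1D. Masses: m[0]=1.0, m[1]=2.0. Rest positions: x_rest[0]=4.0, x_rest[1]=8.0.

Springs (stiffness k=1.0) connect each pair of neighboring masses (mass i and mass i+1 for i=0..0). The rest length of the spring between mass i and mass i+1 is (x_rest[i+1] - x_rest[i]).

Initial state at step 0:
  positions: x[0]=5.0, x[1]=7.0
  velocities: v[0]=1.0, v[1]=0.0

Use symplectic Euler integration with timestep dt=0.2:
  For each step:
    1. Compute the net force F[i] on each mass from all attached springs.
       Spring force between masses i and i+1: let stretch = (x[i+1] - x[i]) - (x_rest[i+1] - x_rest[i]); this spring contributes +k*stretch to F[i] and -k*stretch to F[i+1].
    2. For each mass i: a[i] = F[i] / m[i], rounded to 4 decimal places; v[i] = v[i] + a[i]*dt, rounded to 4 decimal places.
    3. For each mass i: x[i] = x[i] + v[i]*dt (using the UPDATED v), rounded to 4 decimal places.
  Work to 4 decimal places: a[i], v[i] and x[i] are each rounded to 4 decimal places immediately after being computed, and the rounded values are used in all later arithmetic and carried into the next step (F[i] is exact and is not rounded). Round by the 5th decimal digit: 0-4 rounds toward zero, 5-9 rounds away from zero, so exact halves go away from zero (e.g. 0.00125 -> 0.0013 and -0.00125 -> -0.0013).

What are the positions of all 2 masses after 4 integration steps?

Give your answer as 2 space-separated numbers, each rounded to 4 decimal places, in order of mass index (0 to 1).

Step 0: x=[5.0000 7.0000] v=[1.0000 0.0000]
Step 1: x=[5.1200 7.0400] v=[0.6000 0.2000]
Step 2: x=[5.1568 7.1216] v=[0.1840 0.4080]
Step 3: x=[5.1122 7.2439] v=[-0.2230 0.6115]
Step 4: x=[4.9929 7.4036] v=[-0.5967 0.7983]

Answer: 4.9929 7.4036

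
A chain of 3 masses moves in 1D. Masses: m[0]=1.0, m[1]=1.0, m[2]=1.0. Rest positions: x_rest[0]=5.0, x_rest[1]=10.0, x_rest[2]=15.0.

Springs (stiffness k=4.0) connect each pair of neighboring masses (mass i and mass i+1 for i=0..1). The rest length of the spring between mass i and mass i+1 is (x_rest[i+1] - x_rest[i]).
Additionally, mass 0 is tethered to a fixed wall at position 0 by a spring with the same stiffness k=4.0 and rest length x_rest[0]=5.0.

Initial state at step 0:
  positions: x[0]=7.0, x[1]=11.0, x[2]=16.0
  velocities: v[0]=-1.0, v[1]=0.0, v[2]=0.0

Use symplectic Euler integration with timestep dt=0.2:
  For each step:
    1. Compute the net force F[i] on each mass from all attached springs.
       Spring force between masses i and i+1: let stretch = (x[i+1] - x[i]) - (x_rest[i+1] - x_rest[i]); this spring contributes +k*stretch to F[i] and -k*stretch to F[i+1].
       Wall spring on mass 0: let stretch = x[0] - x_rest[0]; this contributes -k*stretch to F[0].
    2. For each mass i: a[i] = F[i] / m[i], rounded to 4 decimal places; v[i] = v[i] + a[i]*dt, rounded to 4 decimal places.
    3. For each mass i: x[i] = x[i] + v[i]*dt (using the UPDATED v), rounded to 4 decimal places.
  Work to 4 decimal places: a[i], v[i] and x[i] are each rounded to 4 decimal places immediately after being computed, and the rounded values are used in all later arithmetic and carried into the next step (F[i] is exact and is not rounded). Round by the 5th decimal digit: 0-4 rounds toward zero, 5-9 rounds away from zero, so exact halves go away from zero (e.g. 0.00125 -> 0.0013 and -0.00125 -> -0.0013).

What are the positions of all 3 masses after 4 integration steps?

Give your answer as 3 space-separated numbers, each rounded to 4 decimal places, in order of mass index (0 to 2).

Step 0: x=[7.0000 11.0000 16.0000] v=[-1.0000 0.0000 0.0000]
Step 1: x=[6.3200 11.1600 16.0000] v=[-3.4000 0.8000 0.0000]
Step 2: x=[5.4032 11.3200 16.0256] v=[-4.5840 0.8000 0.1280]
Step 3: x=[4.5686 11.2862 16.0983] v=[-4.1731 -0.1690 0.3635]
Step 4: x=[4.0778 10.9475 16.2011] v=[-2.4539 -1.6934 0.5138]

Answer: 4.0778 10.9475 16.2011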